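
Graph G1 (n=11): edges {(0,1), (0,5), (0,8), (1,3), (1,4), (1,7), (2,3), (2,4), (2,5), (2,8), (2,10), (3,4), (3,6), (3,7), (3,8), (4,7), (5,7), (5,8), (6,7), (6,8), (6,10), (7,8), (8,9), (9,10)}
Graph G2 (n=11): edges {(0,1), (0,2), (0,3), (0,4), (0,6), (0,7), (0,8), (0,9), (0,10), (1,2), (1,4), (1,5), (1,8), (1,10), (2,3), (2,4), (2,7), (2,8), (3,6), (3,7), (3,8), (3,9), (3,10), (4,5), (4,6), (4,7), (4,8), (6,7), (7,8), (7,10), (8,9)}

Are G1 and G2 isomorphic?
No, not isomorphic

The graphs are NOT isomorphic.

Counting triangles (3-cliques): G1 has 13, G2 has 35.
Triangle count is an isomorphism invariant, so differing triangle counts rule out isomorphism.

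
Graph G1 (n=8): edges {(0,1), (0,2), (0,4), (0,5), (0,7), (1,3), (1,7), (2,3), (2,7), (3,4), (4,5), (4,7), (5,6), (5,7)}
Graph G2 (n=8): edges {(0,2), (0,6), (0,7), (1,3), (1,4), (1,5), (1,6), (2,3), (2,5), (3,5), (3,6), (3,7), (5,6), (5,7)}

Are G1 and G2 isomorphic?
Yes, isomorphic

The graphs are isomorphic.
One valid mapping φ: V(G1) → V(G2): 0→3, 1→7, 2→2, 3→0, 4→6, 5→1, 6→4, 7→5

Verify φ preserves adjacency — for each edge of G1, its image is an edge of G2:
  (0,1) → (φ(0),φ(1)) = (3,7) ∈ E(G2) ✓
  (0,2) → (φ(0),φ(2)) = (2,3) ∈ E(G2) ✓
  (0,4) → (φ(0),φ(4)) = (3,6) ∈ E(G2) ✓
  (0,5) → (φ(0),φ(5)) = (1,3) ∈ E(G2) ✓
  (0,7) → (φ(0),φ(7)) = (3,5) ∈ E(G2) ✓
  (1,3) → (φ(1),φ(3)) = (0,7) ∈ E(G2) ✓
  (1,7) → (φ(1),φ(7)) = (5,7) ∈ E(G2) ✓
  (2,3) → (φ(2),φ(3)) = (0,2) ∈ E(G2) ✓
  (2,7) → (φ(2),φ(7)) = (2,5) ∈ E(G2) ✓
  (3,4) → (φ(3),φ(4)) = (0,6) ∈ E(G2) ✓
  (4,5) → (φ(4),φ(5)) = (1,6) ∈ E(G2) ✓
  (4,7) → (φ(4),φ(7)) = (5,6) ∈ E(G2) ✓
  (5,6) → (φ(5),φ(6)) = (1,4) ∈ E(G2) ✓
  (5,7) → (φ(5),φ(7)) = (1,5) ∈ E(G2) ✓
All 14 edges of G1 map to edges of G2, and |E(G1)| = |E(G2)| = 14, so φ is a bijection on edges as well as vertices. Hence G1 ≅ G2.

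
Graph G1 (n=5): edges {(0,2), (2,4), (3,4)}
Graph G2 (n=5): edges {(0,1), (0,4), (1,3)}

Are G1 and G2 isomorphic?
Yes, isomorphic

The graphs are isomorphic.
One valid mapping φ: V(G1) → V(G2): 0→4, 1→2, 2→0, 3→3, 4→1

Verify φ preserves adjacency — for each edge of G1, its image is an edge of G2:
  (0,2) → (φ(0),φ(2)) = (0,4) ∈ E(G2) ✓
  (2,4) → (φ(2),φ(4)) = (0,1) ∈ E(G2) ✓
  (3,4) → (φ(3),φ(4)) = (1,3) ∈ E(G2) ✓
All 3 edges of G1 map to edges of G2, and |E(G1)| = |E(G2)| = 3, so φ is a bijection on edges as well as vertices. Hence G1 ≅ G2.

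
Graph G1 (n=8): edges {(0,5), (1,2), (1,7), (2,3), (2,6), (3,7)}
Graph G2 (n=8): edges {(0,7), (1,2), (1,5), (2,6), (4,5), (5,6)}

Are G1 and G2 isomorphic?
Yes, isomorphic

The graphs are isomorphic.
One valid mapping φ: V(G1) → V(G2): 0→7, 1→6, 2→5, 3→1, 4→3, 5→0, 6→4, 7→2

Verify φ preserves adjacency — for each edge of G1, its image is an edge of G2:
  (0,5) → (φ(0),φ(5)) = (0,7) ∈ E(G2) ✓
  (1,2) → (φ(1),φ(2)) = (5,6) ∈ E(G2) ✓
  (1,7) → (φ(1),φ(7)) = (2,6) ∈ E(G2) ✓
  (2,3) → (φ(2),φ(3)) = (1,5) ∈ E(G2) ✓
  (2,6) → (φ(2),φ(6)) = (4,5) ∈ E(G2) ✓
  (3,7) → (φ(3),φ(7)) = (1,2) ∈ E(G2) ✓
All 6 edges of G1 map to edges of G2, and |E(G1)| = |E(G2)| = 6, so φ is a bijection on edges as well as vertices. Hence G1 ≅ G2.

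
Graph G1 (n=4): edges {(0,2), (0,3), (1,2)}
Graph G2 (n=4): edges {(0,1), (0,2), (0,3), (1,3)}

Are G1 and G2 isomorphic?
No, not isomorphic

The graphs are NOT isomorphic.

Degrees in G1: deg(0)=2, deg(1)=1, deg(2)=2, deg(3)=1.
Sorted degree sequence of G1: [2, 2, 1, 1].
Degrees in G2: deg(0)=3, deg(1)=2, deg(2)=1, deg(3)=2.
Sorted degree sequence of G2: [3, 2, 2, 1].
The (sorted) degree sequence is an isomorphism invariant, so since G1 and G2 have different degree sequences they cannot be isomorphic.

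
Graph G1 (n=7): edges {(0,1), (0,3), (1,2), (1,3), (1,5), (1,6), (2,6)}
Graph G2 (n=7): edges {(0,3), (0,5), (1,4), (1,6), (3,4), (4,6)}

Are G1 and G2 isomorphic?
No, not isomorphic

The graphs are NOT isomorphic.

Degrees in G1: deg(0)=2, deg(1)=5, deg(2)=2, deg(3)=2, deg(4)=0, deg(5)=1, deg(6)=2.
Sorted degree sequence of G1: [5, 2, 2, 2, 2, 1, 0].
Degrees in G2: deg(0)=2, deg(1)=2, deg(2)=0, deg(3)=2, deg(4)=3, deg(5)=1, deg(6)=2.
Sorted degree sequence of G2: [3, 2, 2, 2, 2, 1, 0].
The (sorted) degree sequence is an isomorphism invariant, so since G1 and G2 have different degree sequences they cannot be isomorphic.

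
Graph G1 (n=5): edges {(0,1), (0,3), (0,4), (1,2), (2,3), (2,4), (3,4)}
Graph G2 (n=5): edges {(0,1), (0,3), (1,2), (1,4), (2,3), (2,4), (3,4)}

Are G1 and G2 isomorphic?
Yes, isomorphic

The graphs are isomorphic.
One valid mapping φ: V(G1) → V(G2): 0→1, 1→0, 2→3, 3→4, 4→2

Verify φ preserves adjacency — for each edge of G1, its image is an edge of G2:
  (0,1) → (φ(0),φ(1)) = (0,1) ∈ E(G2) ✓
  (0,3) → (φ(0),φ(3)) = (1,4) ∈ E(G2) ✓
  (0,4) → (φ(0),φ(4)) = (1,2) ∈ E(G2) ✓
  (1,2) → (φ(1),φ(2)) = (0,3) ∈ E(G2) ✓
  (2,3) → (φ(2),φ(3)) = (3,4) ∈ E(G2) ✓
  (2,4) → (φ(2),φ(4)) = (2,3) ∈ E(G2) ✓
  (3,4) → (φ(3),φ(4)) = (2,4) ∈ E(G2) ✓
All 7 edges of G1 map to edges of G2, and |E(G1)| = |E(G2)| = 7, so φ is a bijection on edges as well as vertices. Hence G1 ≅ G2.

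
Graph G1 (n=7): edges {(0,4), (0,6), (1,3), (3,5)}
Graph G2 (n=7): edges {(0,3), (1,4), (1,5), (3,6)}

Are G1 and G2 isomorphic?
Yes, isomorphic

The graphs are isomorphic.
One valid mapping φ: V(G1) → V(G2): 0→3, 1→5, 2→2, 3→1, 4→6, 5→4, 6→0

Verify φ preserves adjacency — for each edge of G1, its image is an edge of G2:
  (0,4) → (φ(0),φ(4)) = (3,6) ∈ E(G2) ✓
  (0,6) → (φ(0),φ(6)) = (0,3) ∈ E(G2) ✓
  (1,3) → (φ(1),φ(3)) = (1,5) ∈ E(G2) ✓
  (3,5) → (φ(3),φ(5)) = (1,4) ∈ E(G2) ✓
All 4 edges of G1 map to edges of G2, and |E(G1)| = |E(G2)| = 4, so φ is a bijection on edges as well as vertices. Hence G1 ≅ G2.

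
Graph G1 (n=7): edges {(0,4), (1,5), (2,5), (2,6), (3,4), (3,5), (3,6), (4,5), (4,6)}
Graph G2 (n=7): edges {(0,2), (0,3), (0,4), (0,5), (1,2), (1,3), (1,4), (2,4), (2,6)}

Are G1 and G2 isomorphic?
Yes, isomorphic

The graphs are isomorphic.
One valid mapping φ: V(G1) → V(G2): 0→6, 1→5, 2→3, 3→4, 4→2, 5→0, 6→1

Verify φ preserves adjacency — for each edge of G1, its image is an edge of G2:
  (0,4) → (φ(0),φ(4)) = (2,6) ∈ E(G2) ✓
  (1,5) → (φ(1),φ(5)) = (0,5) ∈ E(G2) ✓
  (2,5) → (φ(2),φ(5)) = (0,3) ∈ E(G2) ✓
  (2,6) → (φ(2),φ(6)) = (1,3) ∈ E(G2) ✓
  (3,4) → (φ(3),φ(4)) = (2,4) ∈ E(G2) ✓
  (3,5) → (φ(3),φ(5)) = (0,4) ∈ E(G2) ✓
  (3,6) → (φ(3),φ(6)) = (1,4) ∈ E(G2) ✓
  (4,5) → (φ(4),φ(5)) = (0,2) ∈ E(G2) ✓
  (4,6) → (φ(4),φ(6)) = (1,2) ∈ E(G2) ✓
All 9 edges of G1 map to edges of G2, and |E(G1)| = |E(G2)| = 9, so φ is a bijection on edges as well as vertices. Hence G1 ≅ G2.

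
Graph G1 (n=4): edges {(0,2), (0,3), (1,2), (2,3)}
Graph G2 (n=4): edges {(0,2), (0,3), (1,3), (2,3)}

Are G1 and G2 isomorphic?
Yes, isomorphic

The graphs are isomorphic.
One valid mapping φ: V(G1) → V(G2): 0→0, 1→1, 2→3, 3→2

Verify φ preserves adjacency — for each edge of G1, its image is an edge of G2:
  (0,2) → (φ(0),φ(2)) = (0,3) ∈ E(G2) ✓
  (0,3) → (φ(0),φ(3)) = (0,2) ∈ E(G2) ✓
  (1,2) → (φ(1),φ(2)) = (1,3) ∈ E(G2) ✓
  (2,3) → (φ(2),φ(3)) = (2,3) ∈ E(G2) ✓
All 4 edges of G1 map to edges of G2, and |E(G1)| = |E(G2)| = 4, so φ is a bijection on edges as well as vertices. Hence G1 ≅ G2.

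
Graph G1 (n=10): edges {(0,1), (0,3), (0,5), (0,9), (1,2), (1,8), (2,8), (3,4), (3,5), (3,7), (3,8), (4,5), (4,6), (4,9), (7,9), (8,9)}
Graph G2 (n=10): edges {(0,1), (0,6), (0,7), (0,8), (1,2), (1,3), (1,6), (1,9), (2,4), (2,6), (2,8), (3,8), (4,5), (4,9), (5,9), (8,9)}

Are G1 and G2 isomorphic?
Yes, isomorphic

The graphs are isomorphic.
One valid mapping φ: V(G1) → V(G2): 0→2, 1→4, 2→5, 3→1, 4→0, 5→6, 6→7, 7→3, 8→9, 9→8

Verify φ preserves adjacency — for each edge of G1, its image is an edge of G2:
  (0,1) → (φ(0),φ(1)) = (2,4) ∈ E(G2) ✓
  (0,3) → (φ(0),φ(3)) = (1,2) ∈ E(G2) ✓
  (0,5) → (φ(0),φ(5)) = (2,6) ∈ E(G2) ✓
  (0,9) → (φ(0),φ(9)) = (2,8) ∈ E(G2) ✓
  (1,2) → (φ(1),φ(2)) = (4,5) ∈ E(G2) ✓
  (1,8) → (φ(1),φ(8)) = (4,9) ∈ E(G2) ✓
  (2,8) → (φ(2),φ(8)) = (5,9) ∈ E(G2) ✓
  (3,4) → (φ(3),φ(4)) = (0,1) ∈ E(G2) ✓
  (3,5) → (φ(3),φ(5)) = (1,6) ∈ E(G2) ✓
  (3,7) → (φ(3),φ(7)) = (1,3) ∈ E(G2) ✓
  (3,8) → (φ(3),φ(8)) = (1,9) ∈ E(G2) ✓
  (4,5) → (φ(4),φ(5)) = (0,6) ∈ E(G2) ✓
  (4,6) → (φ(4),φ(6)) = (0,7) ∈ E(G2) ✓
  (4,9) → (φ(4),φ(9)) = (0,8) ∈ E(G2) ✓
  (7,9) → (φ(7),φ(9)) = (3,8) ∈ E(G2) ✓
  (8,9) → (φ(8),φ(9)) = (8,9) ∈ E(G2) ✓
All 16 edges of G1 map to edges of G2, and |E(G1)| = |E(G2)| = 16, so φ is a bijection on edges as well as vertices. Hence G1 ≅ G2.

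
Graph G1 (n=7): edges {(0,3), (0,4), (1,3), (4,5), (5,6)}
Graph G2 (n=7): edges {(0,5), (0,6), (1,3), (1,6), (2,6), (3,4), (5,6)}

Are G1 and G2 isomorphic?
No, not isomorphic

The graphs are NOT isomorphic.

Degrees in G1: deg(0)=2, deg(1)=1, deg(2)=0, deg(3)=2, deg(4)=2, deg(5)=2, deg(6)=1.
Sorted degree sequence of G1: [2, 2, 2, 2, 1, 1, 0].
Degrees in G2: deg(0)=2, deg(1)=2, deg(2)=1, deg(3)=2, deg(4)=1, deg(5)=2, deg(6)=4.
Sorted degree sequence of G2: [4, 2, 2, 2, 2, 1, 1].
The (sorted) degree sequence is an isomorphism invariant, so since G1 and G2 have different degree sequences they cannot be isomorphic.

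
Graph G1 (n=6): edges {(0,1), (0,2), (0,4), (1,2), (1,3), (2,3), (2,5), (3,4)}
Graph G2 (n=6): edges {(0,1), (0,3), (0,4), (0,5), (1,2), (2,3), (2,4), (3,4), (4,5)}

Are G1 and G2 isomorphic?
No, not isomorphic

The graphs are NOT isomorphic.

Counting triangles (3-cliques): G1 has 2, G2 has 3.
Triangle count is an isomorphism invariant, so differing triangle counts rule out isomorphism.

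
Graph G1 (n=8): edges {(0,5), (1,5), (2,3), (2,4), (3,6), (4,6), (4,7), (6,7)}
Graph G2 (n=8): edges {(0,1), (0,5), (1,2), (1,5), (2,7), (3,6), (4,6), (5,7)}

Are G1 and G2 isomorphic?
Yes, isomorphic

The graphs are isomorphic.
One valid mapping φ: V(G1) → V(G2): 0→4, 1→3, 2→2, 3→7, 4→1, 5→6, 6→5, 7→0

Verify φ preserves adjacency — for each edge of G1, its image is an edge of G2:
  (0,5) → (φ(0),φ(5)) = (4,6) ∈ E(G2) ✓
  (1,5) → (φ(1),φ(5)) = (3,6) ∈ E(G2) ✓
  (2,3) → (φ(2),φ(3)) = (2,7) ∈ E(G2) ✓
  (2,4) → (φ(2),φ(4)) = (1,2) ∈ E(G2) ✓
  (3,6) → (φ(3),φ(6)) = (5,7) ∈ E(G2) ✓
  (4,6) → (φ(4),φ(6)) = (1,5) ∈ E(G2) ✓
  (4,7) → (φ(4),φ(7)) = (0,1) ∈ E(G2) ✓
  (6,7) → (φ(6),φ(7)) = (0,5) ∈ E(G2) ✓
All 8 edges of G1 map to edges of G2, and |E(G1)| = |E(G2)| = 8, so φ is a bijection on edges as well as vertices. Hence G1 ≅ G2.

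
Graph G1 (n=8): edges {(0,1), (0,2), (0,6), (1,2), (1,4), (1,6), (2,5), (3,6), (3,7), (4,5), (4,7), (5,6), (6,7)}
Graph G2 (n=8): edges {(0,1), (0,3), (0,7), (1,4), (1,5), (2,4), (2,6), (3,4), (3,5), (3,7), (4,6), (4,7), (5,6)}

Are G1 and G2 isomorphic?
Yes, isomorphic

The graphs are isomorphic.
One valid mapping φ: V(G1) → V(G2): 0→7, 1→3, 2→0, 3→2, 4→5, 5→1, 6→4, 7→6

Verify φ preserves adjacency — for each edge of G1, its image is an edge of G2:
  (0,1) → (φ(0),φ(1)) = (3,7) ∈ E(G2) ✓
  (0,2) → (φ(0),φ(2)) = (0,7) ∈ E(G2) ✓
  (0,6) → (φ(0),φ(6)) = (4,7) ∈ E(G2) ✓
  (1,2) → (φ(1),φ(2)) = (0,3) ∈ E(G2) ✓
  (1,4) → (φ(1),φ(4)) = (3,5) ∈ E(G2) ✓
  (1,6) → (φ(1),φ(6)) = (3,4) ∈ E(G2) ✓
  (2,5) → (φ(2),φ(5)) = (0,1) ∈ E(G2) ✓
  (3,6) → (φ(3),φ(6)) = (2,4) ∈ E(G2) ✓
  (3,7) → (φ(3),φ(7)) = (2,6) ∈ E(G2) ✓
  (4,5) → (φ(4),φ(5)) = (1,5) ∈ E(G2) ✓
  (4,7) → (φ(4),φ(7)) = (5,6) ∈ E(G2) ✓
  (5,6) → (φ(5),φ(6)) = (1,4) ∈ E(G2) ✓
  (6,7) → (φ(6),φ(7)) = (4,6) ∈ E(G2) ✓
All 13 edges of G1 map to edges of G2, and |E(G1)| = |E(G2)| = 13, so φ is a bijection on edges as well as vertices. Hence G1 ≅ G2.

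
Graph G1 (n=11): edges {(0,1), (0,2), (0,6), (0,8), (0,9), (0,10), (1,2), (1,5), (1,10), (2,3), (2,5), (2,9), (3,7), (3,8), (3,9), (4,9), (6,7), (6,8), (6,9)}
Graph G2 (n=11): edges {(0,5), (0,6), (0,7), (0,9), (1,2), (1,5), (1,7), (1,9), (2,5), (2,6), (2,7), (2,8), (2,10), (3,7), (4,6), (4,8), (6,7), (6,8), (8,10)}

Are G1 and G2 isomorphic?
Yes, isomorphic

The graphs are isomorphic.
One valid mapping φ: V(G1) → V(G2): 0→2, 1→8, 2→6, 3→0, 4→3, 5→4, 6→1, 7→9, 8→5, 9→7, 10→10

Verify φ preserves adjacency — for each edge of G1, its image is an edge of G2:
  (0,1) → (φ(0),φ(1)) = (2,8) ∈ E(G2) ✓
  (0,2) → (φ(0),φ(2)) = (2,6) ∈ E(G2) ✓
  (0,6) → (φ(0),φ(6)) = (1,2) ∈ E(G2) ✓
  (0,8) → (φ(0),φ(8)) = (2,5) ∈ E(G2) ✓
  (0,9) → (φ(0),φ(9)) = (2,7) ∈ E(G2) ✓
  (0,10) → (φ(0),φ(10)) = (2,10) ∈ E(G2) ✓
  (1,2) → (φ(1),φ(2)) = (6,8) ∈ E(G2) ✓
  (1,5) → (φ(1),φ(5)) = (4,8) ∈ E(G2) ✓
  (1,10) → (φ(1),φ(10)) = (8,10) ∈ E(G2) ✓
  (2,3) → (φ(2),φ(3)) = (0,6) ∈ E(G2) ✓
  (2,5) → (φ(2),φ(5)) = (4,6) ∈ E(G2) ✓
  (2,9) → (φ(2),φ(9)) = (6,7) ∈ E(G2) ✓
  (3,7) → (φ(3),φ(7)) = (0,9) ∈ E(G2) ✓
  (3,8) → (φ(3),φ(8)) = (0,5) ∈ E(G2) ✓
  (3,9) → (φ(3),φ(9)) = (0,7) ∈ E(G2) ✓
  (4,9) → (φ(4),φ(9)) = (3,7) ∈ E(G2) ✓
  (6,7) → (φ(6),φ(7)) = (1,9) ∈ E(G2) ✓
  (6,8) → (φ(6),φ(8)) = (1,5) ∈ E(G2) ✓
  (6,9) → (φ(6),φ(9)) = (1,7) ∈ E(G2) ✓
All 19 edges of G1 map to edges of G2, and |E(G1)| = |E(G2)| = 19, so φ is a bijection on edges as well as vertices. Hence G1 ≅ G2.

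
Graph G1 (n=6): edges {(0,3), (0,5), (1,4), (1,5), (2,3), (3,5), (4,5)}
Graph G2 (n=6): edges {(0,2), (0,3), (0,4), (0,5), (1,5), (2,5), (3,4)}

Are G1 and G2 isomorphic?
Yes, isomorphic

The graphs are isomorphic.
One valid mapping φ: V(G1) → V(G2): 0→2, 1→4, 2→1, 3→5, 4→3, 5→0

Verify φ preserves adjacency — for each edge of G1, its image is an edge of G2:
  (0,3) → (φ(0),φ(3)) = (2,5) ∈ E(G2) ✓
  (0,5) → (φ(0),φ(5)) = (0,2) ∈ E(G2) ✓
  (1,4) → (φ(1),φ(4)) = (3,4) ∈ E(G2) ✓
  (1,5) → (φ(1),φ(5)) = (0,4) ∈ E(G2) ✓
  (2,3) → (φ(2),φ(3)) = (1,5) ∈ E(G2) ✓
  (3,5) → (φ(3),φ(5)) = (0,5) ∈ E(G2) ✓
  (4,5) → (φ(4),φ(5)) = (0,3) ∈ E(G2) ✓
All 7 edges of G1 map to edges of G2, and |E(G1)| = |E(G2)| = 7, so φ is a bijection on edges as well as vertices. Hence G1 ≅ G2.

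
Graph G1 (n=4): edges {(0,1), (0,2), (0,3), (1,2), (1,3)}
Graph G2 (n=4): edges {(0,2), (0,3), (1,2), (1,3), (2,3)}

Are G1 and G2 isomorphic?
Yes, isomorphic

The graphs are isomorphic.
One valid mapping φ: V(G1) → V(G2): 0→3, 1→2, 2→0, 3→1

Verify φ preserves adjacency — for each edge of G1, its image is an edge of G2:
  (0,1) → (φ(0),φ(1)) = (2,3) ∈ E(G2) ✓
  (0,2) → (φ(0),φ(2)) = (0,3) ∈ E(G2) ✓
  (0,3) → (φ(0),φ(3)) = (1,3) ∈ E(G2) ✓
  (1,2) → (φ(1),φ(2)) = (0,2) ∈ E(G2) ✓
  (1,3) → (φ(1),φ(3)) = (1,2) ∈ E(G2) ✓
All 5 edges of G1 map to edges of G2, and |E(G1)| = |E(G2)| = 5, so φ is a bijection on edges as well as vertices. Hence G1 ≅ G2.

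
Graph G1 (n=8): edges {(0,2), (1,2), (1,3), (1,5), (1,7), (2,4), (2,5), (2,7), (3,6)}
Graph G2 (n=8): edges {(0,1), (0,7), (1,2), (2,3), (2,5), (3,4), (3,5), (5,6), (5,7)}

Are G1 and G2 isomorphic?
No, not isomorphic

The graphs are NOT isomorphic.

Counting triangles (3-cliques): G1 has 2, G2 has 1.
Triangle count is an isomorphism invariant, so differing triangle counts rule out isomorphism.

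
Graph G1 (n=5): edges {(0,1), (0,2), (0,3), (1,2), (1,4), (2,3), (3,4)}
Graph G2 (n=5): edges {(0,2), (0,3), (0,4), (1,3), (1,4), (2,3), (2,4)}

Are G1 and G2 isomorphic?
Yes, isomorphic

The graphs are isomorphic.
One valid mapping φ: V(G1) → V(G2): 0→2, 1→3, 2→0, 3→4, 4→1

Verify φ preserves adjacency — for each edge of G1, its image is an edge of G2:
  (0,1) → (φ(0),φ(1)) = (2,3) ∈ E(G2) ✓
  (0,2) → (φ(0),φ(2)) = (0,2) ∈ E(G2) ✓
  (0,3) → (φ(0),φ(3)) = (2,4) ∈ E(G2) ✓
  (1,2) → (φ(1),φ(2)) = (0,3) ∈ E(G2) ✓
  (1,4) → (φ(1),φ(4)) = (1,3) ∈ E(G2) ✓
  (2,3) → (φ(2),φ(3)) = (0,4) ∈ E(G2) ✓
  (3,4) → (φ(3),φ(4)) = (1,4) ∈ E(G2) ✓
All 7 edges of G1 map to edges of G2, and |E(G1)| = |E(G2)| = 7, so φ is a bijection on edges as well as vertices. Hence G1 ≅ G2.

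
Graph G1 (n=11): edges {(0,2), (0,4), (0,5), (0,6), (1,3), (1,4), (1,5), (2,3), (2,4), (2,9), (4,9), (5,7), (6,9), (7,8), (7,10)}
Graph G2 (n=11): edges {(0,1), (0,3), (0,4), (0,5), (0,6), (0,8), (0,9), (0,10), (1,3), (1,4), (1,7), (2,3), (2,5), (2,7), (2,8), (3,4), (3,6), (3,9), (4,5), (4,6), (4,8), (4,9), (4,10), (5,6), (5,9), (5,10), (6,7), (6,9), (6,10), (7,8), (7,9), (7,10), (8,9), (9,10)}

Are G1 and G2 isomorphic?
No, not isomorphic

The graphs are NOT isomorphic.

Degrees in G1: deg(0)=4, deg(1)=3, deg(2)=4, deg(3)=2, deg(4)=4, deg(5)=3, deg(6)=2, deg(7)=3, deg(8)=1, deg(9)=3, deg(10)=1.
Sorted degree sequence of G1: [4, 4, 4, 3, 3, 3, 3, 2, 2, 1, 1].
Degrees in G2: deg(0)=8, deg(1)=4, deg(2)=4, deg(3)=6, deg(4)=8, deg(5)=6, deg(6)=7, deg(7)=6, deg(8)=5, deg(9)=8, deg(10)=6.
Sorted degree sequence of G2: [8, 8, 8, 7, 6, 6, 6, 6, 5, 4, 4].
The (sorted) degree sequence is an isomorphism invariant, so since G1 and G2 have different degree sequences they cannot be isomorphic.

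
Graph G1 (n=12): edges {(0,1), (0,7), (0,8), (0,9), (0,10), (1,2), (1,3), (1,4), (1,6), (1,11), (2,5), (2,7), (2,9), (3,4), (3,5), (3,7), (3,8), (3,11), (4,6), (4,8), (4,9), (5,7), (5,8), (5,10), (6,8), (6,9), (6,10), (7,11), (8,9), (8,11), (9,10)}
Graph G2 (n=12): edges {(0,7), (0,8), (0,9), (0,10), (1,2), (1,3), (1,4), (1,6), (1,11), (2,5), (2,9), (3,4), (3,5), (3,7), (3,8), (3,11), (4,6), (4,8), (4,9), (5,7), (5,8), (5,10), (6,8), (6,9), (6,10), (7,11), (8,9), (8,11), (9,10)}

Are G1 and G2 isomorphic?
No, not isomorphic

The graphs are NOT isomorphic.

Counting edges: G1 has 31 edge(s); G2 has 29 edge(s).
Edge count is an isomorphism invariant (a bijection on vertices induces a bijection on edges), so differing edge counts rule out isomorphism.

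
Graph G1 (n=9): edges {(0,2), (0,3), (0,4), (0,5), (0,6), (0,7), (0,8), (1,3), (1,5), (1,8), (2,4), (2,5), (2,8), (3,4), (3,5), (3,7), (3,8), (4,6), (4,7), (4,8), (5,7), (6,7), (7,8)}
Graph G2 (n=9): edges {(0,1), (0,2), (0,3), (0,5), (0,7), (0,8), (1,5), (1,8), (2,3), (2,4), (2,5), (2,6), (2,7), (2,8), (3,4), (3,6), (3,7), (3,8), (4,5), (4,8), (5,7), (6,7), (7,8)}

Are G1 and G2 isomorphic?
Yes, isomorphic

The graphs are isomorphic.
One valid mapping φ: V(G1) → V(G2): 0→2, 1→1, 2→4, 3→0, 4→3, 5→5, 6→6, 7→7, 8→8

Verify φ preserves adjacency — for each edge of G1, its image is an edge of G2:
  (0,2) → (φ(0),φ(2)) = (2,4) ∈ E(G2) ✓
  (0,3) → (φ(0),φ(3)) = (0,2) ∈ E(G2) ✓
  (0,4) → (φ(0),φ(4)) = (2,3) ∈ E(G2) ✓
  (0,5) → (φ(0),φ(5)) = (2,5) ∈ E(G2) ✓
  (0,6) → (φ(0),φ(6)) = (2,6) ∈ E(G2) ✓
  (0,7) → (φ(0),φ(7)) = (2,7) ∈ E(G2) ✓
  (0,8) → (φ(0),φ(8)) = (2,8) ∈ E(G2) ✓
  (1,3) → (φ(1),φ(3)) = (0,1) ∈ E(G2) ✓
  (1,5) → (φ(1),φ(5)) = (1,5) ∈ E(G2) ✓
  (1,8) → (φ(1),φ(8)) = (1,8) ∈ E(G2) ✓
  (2,4) → (φ(2),φ(4)) = (3,4) ∈ E(G2) ✓
  (2,5) → (φ(2),φ(5)) = (4,5) ∈ E(G2) ✓
  (2,8) → (φ(2),φ(8)) = (4,8) ∈ E(G2) ✓
  (3,4) → (φ(3),φ(4)) = (0,3) ∈ E(G2) ✓
  (3,5) → (φ(3),φ(5)) = (0,5) ∈ E(G2) ✓
  (3,7) → (φ(3),φ(7)) = (0,7) ∈ E(G2) ✓
  (3,8) → (φ(3),φ(8)) = (0,8) ∈ E(G2) ✓
  (4,6) → (φ(4),φ(6)) = (3,6) ∈ E(G2) ✓
  (4,7) → (φ(4),φ(7)) = (3,7) ∈ E(G2) ✓
  (4,8) → (φ(4),φ(8)) = (3,8) ∈ E(G2) ✓
  (5,7) → (φ(5),φ(7)) = (5,7) ∈ E(G2) ✓
  (6,7) → (φ(6),φ(7)) = (6,7) ∈ E(G2) ✓
  (7,8) → (φ(7),φ(8)) = (7,8) ∈ E(G2) ✓
All 23 edges of G1 map to edges of G2, and |E(G1)| = |E(G2)| = 23, so φ is a bijection on edges as well as vertices. Hence G1 ≅ G2.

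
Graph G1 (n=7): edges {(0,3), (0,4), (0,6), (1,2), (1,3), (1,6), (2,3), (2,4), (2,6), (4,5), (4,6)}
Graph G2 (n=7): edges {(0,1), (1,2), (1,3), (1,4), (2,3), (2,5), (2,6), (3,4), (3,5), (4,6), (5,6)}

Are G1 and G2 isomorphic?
Yes, isomorphic

The graphs are isomorphic.
One valid mapping φ: V(G1) → V(G2): 0→4, 1→5, 2→2, 3→6, 4→1, 5→0, 6→3

Verify φ preserves adjacency — for each edge of G1, its image is an edge of G2:
  (0,3) → (φ(0),φ(3)) = (4,6) ∈ E(G2) ✓
  (0,4) → (φ(0),φ(4)) = (1,4) ∈ E(G2) ✓
  (0,6) → (φ(0),φ(6)) = (3,4) ∈ E(G2) ✓
  (1,2) → (φ(1),φ(2)) = (2,5) ∈ E(G2) ✓
  (1,3) → (φ(1),φ(3)) = (5,6) ∈ E(G2) ✓
  (1,6) → (φ(1),φ(6)) = (3,5) ∈ E(G2) ✓
  (2,3) → (φ(2),φ(3)) = (2,6) ∈ E(G2) ✓
  (2,4) → (φ(2),φ(4)) = (1,2) ∈ E(G2) ✓
  (2,6) → (φ(2),φ(6)) = (2,3) ∈ E(G2) ✓
  (4,5) → (φ(4),φ(5)) = (0,1) ∈ E(G2) ✓
  (4,6) → (φ(4),φ(6)) = (1,3) ∈ E(G2) ✓
All 11 edges of G1 map to edges of G2, and |E(G1)| = |E(G2)| = 11, so φ is a bijection on edges as well as vertices. Hence G1 ≅ G2.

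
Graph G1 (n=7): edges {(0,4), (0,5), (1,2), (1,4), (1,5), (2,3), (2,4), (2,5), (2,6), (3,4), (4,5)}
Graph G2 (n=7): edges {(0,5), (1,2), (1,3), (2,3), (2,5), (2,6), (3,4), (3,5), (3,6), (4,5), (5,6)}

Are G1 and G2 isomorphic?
Yes, isomorphic

The graphs are isomorphic.
One valid mapping φ: V(G1) → V(G2): 0→1, 1→6, 2→5, 3→4, 4→3, 5→2, 6→0

Verify φ preserves adjacency — for each edge of G1, its image is an edge of G2:
  (0,4) → (φ(0),φ(4)) = (1,3) ∈ E(G2) ✓
  (0,5) → (φ(0),φ(5)) = (1,2) ∈ E(G2) ✓
  (1,2) → (φ(1),φ(2)) = (5,6) ∈ E(G2) ✓
  (1,4) → (φ(1),φ(4)) = (3,6) ∈ E(G2) ✓
  (1,5) → (φ(1),φ(5)) = (2,6) ∈ E(G2) ✓
  (2,3) → (φ(2),φ(3)) = (4,5) ∈ E(G2) ✓
  (2,4) → (φ(2),φ(4)) = (3,5) ∈ E(G2) ✓
  (2,5) → (φ(2),φ(5)) = (2,5) ∈ E(G2) ✓
  (2,6) → (φ(2),φ(6)) = (0,5) ∈ E(G2) ✓
  (3,4) → (φ(3),φ(4)) = (3,4) ∈ E(G2) ✓
  (4,5) → (φ(4),φ(5)) = (2,3) ∈ E(G2) ✓
All 11 edges of G1 map to edges of G2, and |E(G1)| = |E(G2)| = 11, so φ is a bijection on edges as well as vertices. Hence G1 ≅ G2.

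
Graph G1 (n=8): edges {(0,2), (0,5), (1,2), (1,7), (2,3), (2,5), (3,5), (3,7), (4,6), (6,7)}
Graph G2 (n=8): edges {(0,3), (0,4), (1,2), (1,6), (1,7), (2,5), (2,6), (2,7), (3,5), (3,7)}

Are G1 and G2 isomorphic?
Yes, isomorphic

The graphs are isomorphic.
One valid mapping φ: V(G1) → V(G2): 0→6, 1→5, 2→2, 3→7, 4→4, 5→1, 6→0, 7→3

Verify φ preserves adjacency — for each edge of G1, its image is an edge of G2:
  (0,2) → (φ(0),φ(2)) = (2,6) ∈ E(G2) ✓
  (0,5) → (φ(0),φ(5)) = (1,6) ∈ E(G2) ✓
  (1,2) → (φ(1),φ(2)) = (2,5) ∈ E(G2) ✓
  (1,7) → (φ(1),φ(7)) = (3,5) ∈ E(G2) ✓
  (2,3) → (φ(2),φ(3)) = (2,7) ∈ E(G2) ✓
  (2,5) → (φ(2),φ(5)) = (1,2) ∈ E(G2) ✓
  (3,5) → (φ(3),φ(5)) = (1,7) ∈ E(G2) ✓
  (3,7) → (φ(3),φ(7)) = (3,7) ∈ E(G2) ✓
  (4,6) → (φ(4),φ(6)) = (0,4) ∈ E(G2) ✓
  (6,7) → (φ(6),φ(7)) = (0,3) ∈ E(G2) ✓
All 10 edges of G1 map to edges of G2, and |E(G1)| = |E(G2)| = 10, so φ is a bijection on edges as well as vertices. Hence G1 ≅ G2.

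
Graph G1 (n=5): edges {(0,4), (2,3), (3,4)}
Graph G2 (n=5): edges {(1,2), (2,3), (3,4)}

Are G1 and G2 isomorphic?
Yes, isomorphic

The graphs are isomorphic.
One valid mapping φ: V(G1) → V(G2): 0→1, 1→0, 2→4, 3→3, 4→2

Verify φ preserves adjacency — for each edge of G1, its image is an edge of G2:
  (0,4) → (φ(0),φ(4)) = (1,2) ∈ E(G2) ✓
  (2,3) → (φ(2),φ(3)) = (3,4) ∈ E(G2) ✓
  (3,4) → (φ(3),φ(4)) = (2,3) ∈ E(G2) ✓
All 3 edges of G1 map to edges of G2, and |E(G1)| = |E(G2)| = 3, so φ is a bijection on edges as well as vertices. Hence G1 ≅ G2.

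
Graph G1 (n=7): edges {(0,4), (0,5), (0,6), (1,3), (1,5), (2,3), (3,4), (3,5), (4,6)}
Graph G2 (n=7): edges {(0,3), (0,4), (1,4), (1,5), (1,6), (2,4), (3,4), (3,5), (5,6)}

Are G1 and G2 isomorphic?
Yes, isomorphic

The graphs are isomorphic.
One valid mapping φ: V(G1) → V(G2): 0→5, 1→0, 2→2, 3→4, 4→1, 5→3, 6→6

Verify φ preserves adjacency — for each edge of G1, its image is an edge of G2:
  (0,4) → (φ(0),φ(4)) = (1,5) ∈ E(G2) ✓
  (0,5) → (φ(0),φ(5)) = (3,5) ∈ E(G2) ✓
  (0,6) → (φ(0),φ(6)) = (5,6) ∈ E(G2) ✓
  (1,3) → (φ(1),φ(3)) = (0,4) ∈ E(G2) ✓
  (1,5) → (φ(1),φ(5)) = (0,3) ∈ E(G2) ✓
  (2,3) → (φ(2),φ(3)) = (2,4) ∈ E(G2) ✓
  (3,4) → (φ(3),φ(4)) = (1,4) ∈ E(G2) ✓
  (3,5) → (φ(3),φ(5)) = (3,4) ∈ E(G2) ✓
  (4,6) → (φ(4),φ(6)) = (1,6) ∈ E(G2) ✓
All 9 edges of G1 map to edges of G2, and |E(G1)| = |E(G2)| = 9, so φ is a bijection on edges as well as vertices. Hence G1 ≅ G2.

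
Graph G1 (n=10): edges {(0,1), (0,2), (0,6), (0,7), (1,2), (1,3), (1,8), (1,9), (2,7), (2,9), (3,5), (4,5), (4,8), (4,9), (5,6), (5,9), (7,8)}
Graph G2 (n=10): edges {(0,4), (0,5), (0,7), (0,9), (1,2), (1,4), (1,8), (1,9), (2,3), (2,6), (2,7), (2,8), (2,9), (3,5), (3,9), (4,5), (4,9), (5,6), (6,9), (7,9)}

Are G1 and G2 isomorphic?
No, not isomorphic

The graphs are NOT isomorphic.

Counting triangles (3-cliques): G1 has 4, G2 has 9.
Triangle count is an isomorphism invariant, so differing triangle counts rule out isomorphism.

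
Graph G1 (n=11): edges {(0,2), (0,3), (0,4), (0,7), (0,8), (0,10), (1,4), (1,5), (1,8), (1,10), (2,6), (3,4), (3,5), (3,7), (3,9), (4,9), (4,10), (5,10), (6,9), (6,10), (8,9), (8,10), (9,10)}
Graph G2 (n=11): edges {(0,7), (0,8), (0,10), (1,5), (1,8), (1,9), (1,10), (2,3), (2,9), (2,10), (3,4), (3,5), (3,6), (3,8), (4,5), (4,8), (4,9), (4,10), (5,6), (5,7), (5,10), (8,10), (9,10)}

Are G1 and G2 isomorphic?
Yes, isomorphic

The graphs are isomorphic.
One valid mapping φ: V(G1) → V(G2): 0→5, 1→9, 2→7, 3→3, 4→4, 5→2, 6→0, 7→6, 8→1, 9→8, 10→10

Verify φ preserves adjacency — for each edge of G1, its image is an edge of G2:
  (0,2) → (φ(0),φ(2)) = (5,7) ∈ E(G2) ✓
  (0,3) → (φ(0),φ(3)) = (3,5) ∈ E(G2) ✓
  (0,4) → (φ(0),φ(4)) = (4,5) ∈ E(G2) ✓
  (0,7) → (φ(0),φ(7)) = (5,6) ∈ E(G2) ✓
  (0,8) → (φ(0),φ(8)) = (1,5) ∈ E(G2) ✓
  (0,10) → (φ(0),φ(10)) = (5,10) ∈ E(G2) ✓
  (1,4) → (φ(1),φ(4)) = (4,9) ∈ E(G2) ✓
  (1,5) → (φ(1),φ(5)) = (2,9) ∈ E(G2) ✓
  (1,8) → (φ(1),φ(8)) = (1,9) ∈ E(G2) ✓
  (1,10) → (φ(1),φ(10)) = (9,10) ∈ E(G2) ✓
  (2,6) → (φ(2),φ(6)) = (0,7) ∈ E(G2) ✓
  (3,4) → (φ(3),φ(4)) = (3,4) ∈ E(G2) ✓
  (3,5) → (φ(3),φ(5)) = (2,3) ∈ E(G2) ✓
  (3,7) → (φ(3),φ(7)) = (3,6) ∈ E(G2) ✓
  (3,9) → (φ(3),φ(9)) = (3,8) ∈ E(G2) ✓
  (4,9) → (φ(4),φ(9)) = (4,8) ∈ E(G2) ✓
  (4,10) → (φ(4),φ(10)) = (4,10) ∈ E(G2) ✓
  (5,10) → (φ(5),φ(10)) = (2,10) ∈ E(G2) ✓
  (6,9) → (φ(6),φ(9)) = (0,8) ∈ E(G2) ✓
  (6,10) → (φ(6),φ(10)) = (0,10) ∈ E(G2) ✓
  (8,9) → (φ(8),φ(9)) = (1,8) ∈ E(G2) ✓
  (8,10) → (φ(8),φ(10)) = (1,10) ∈ E(G2) ✓
  (9,10) → (φ(9),φ(10)) = (8,10) ∈ E(G2) ✓
All 23 edges of G1 map to edges of G2, and |E(G1)| = |E(G2)| = 23, so φ is a bijection on edges as well as vertices. Hence G1 ≅ G2.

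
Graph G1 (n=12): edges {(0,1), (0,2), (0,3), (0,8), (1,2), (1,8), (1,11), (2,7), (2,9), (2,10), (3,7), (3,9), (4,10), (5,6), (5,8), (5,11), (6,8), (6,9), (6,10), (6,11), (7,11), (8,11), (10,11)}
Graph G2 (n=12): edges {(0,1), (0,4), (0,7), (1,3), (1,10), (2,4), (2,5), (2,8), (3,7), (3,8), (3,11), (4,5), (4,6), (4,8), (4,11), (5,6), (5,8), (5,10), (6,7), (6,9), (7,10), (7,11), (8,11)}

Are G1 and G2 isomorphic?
Yes, isomorphic

The graphs are isomorphic.
One valid mapping φ: V(G1) → V(G2): 0→3, 1→11, 2→7, 3→1, 4→9, 5→2, 6→5, 7→0, 8→8, 9→10, 10→6, 11→4

Verify φ preserves adjacency — for each edge of G1, its image is an edge of G2:
  (0,1) → (φ(0),φ(1)) = (3,11) ∈ E(G2) ✓
  (0,2) → (φ(0),φ(2)) = (3,7) ∈ E(G2) ✓
  (0,3) → (φ(0),φ(3)) = (1,3) ∈ E(G2) ✓
  (0,8) → (φ(0),φ(8)) = (3,8) ∈ E(G2) ✓
  (1,2) → (φ(1),φ(2)) = (7,11) ∈ E(G2) ✓
  (1,8) → (φ(1),φ(8)) = (8,11) ∈ E(G2) ✓
  (1,11) → (φ(1),φ(11)) = (4,11) ∈ E(G2) ✓
  (2,7) → (φ(2),φ(7)) = (0,7) ∈ E(G2) ✓
  (2,9) → (φ(2),φ(9)) = (7,10) ∈ E(G2) ✓
  (2,10) → (φ(2),φ(10)) = (6,7) ∈ E(G2) ✓
  (3,7) → (φ(3),φ(7)) = (0,1) ∈ E(G2) ✓
  (3,9) → (φ(3),φ(9)) = (1,10) ∈ E(G2) ✓
  (4,10) → (φ(4),φ(10)) = (6,9) ∈ E(G2) ✓
  (5,6) → (φ(5),φ(6)) = (2,5) ∈ E(G2) ✓
  (5,8) → (φ(5),φ(8)) = (2,8) ∈ E(G2) ✓
  (5,11) → (φ(5),φ(11)) = (2,4) ∈ E(G2) ✓
  (6,8) → (φ(6),φ(8)) = (5,8) ∈ E(G2) ✓
  (6,9) → (φ(6),φ(9)) = (5,10) ∈ E(G2) ✓
  (6,10) → (φ(6),φ(10)) = (5,6) ∈ E(G2) ✓
  (6,11) → (φ(6),φ(11)) = (4,5) ∈ E(G2) ✓
  (7,11) → (φ(7),φ(11)) = (0,4) ∈ E(G2) ✓
  (8,11) → (φ(8),φ(11)) = (4,8) ∈ E(G2) ✓
  (10,11) → (φ(10),φ(11)) = (4,6) ∈ E(G2) ✓
All 23 edges of G1 map to edges of G2, and |E(G1)| = |E(G2)| = 23, so φ is a bijection on edges as well as vertices. Hence G1 ≅ G2.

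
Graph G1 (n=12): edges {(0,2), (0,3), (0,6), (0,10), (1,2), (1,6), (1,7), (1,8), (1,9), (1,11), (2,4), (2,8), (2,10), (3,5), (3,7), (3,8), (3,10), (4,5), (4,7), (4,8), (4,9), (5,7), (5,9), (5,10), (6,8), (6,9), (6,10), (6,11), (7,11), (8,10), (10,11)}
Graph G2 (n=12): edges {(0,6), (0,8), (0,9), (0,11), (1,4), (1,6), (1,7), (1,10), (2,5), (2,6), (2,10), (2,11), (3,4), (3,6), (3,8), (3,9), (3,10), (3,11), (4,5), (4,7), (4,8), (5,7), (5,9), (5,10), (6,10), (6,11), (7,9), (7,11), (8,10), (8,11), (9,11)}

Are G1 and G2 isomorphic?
Yes, isomorphic

The graphs are isomorphic.
One valid mapping φ: V(G1) → V(G2): 0→0, 1→10, 2→8, 3→9, 4→4, 5→7, 6→6, 7→5, 8→3, 9→1, 10→11, 11→2

Verify φ preserves adjacency — for each edge of G1, its image is an edge of G2:
  (0,2) → (φ(0),φ(2)) = (0,8) ∈ E(G2) ✓
  (0,3) → (φ(0),φ(3)) = (0,9) ∈ E(G2) ✓
  (0,6) → (φ(0),φ(6)) = (0,6) ∈ E(G2) ✓
  (0,10) → (φ(0),φ(10)) = (0,11) ∈ E(G2) ✓
  (1,2) → (φ(1),φ(2)) = (8,10) ∈ E(G2) ✓
  (1,6) → (φ(1),φ(6)) = (6,10) ∈ E(G2) ✓
  (1,7) → (φ(1),φ(7)) = (5,10) ∈ E(G2) ✓
  (1,8) → (φ(1),φ(8)) = (3,10) ∈ E(G2) ✓
  (1,9) → (φ(1),φ(9)) = (1,10) ∈ E(G2) ✓
  (1,11) → (φ(1),φ(11)) = (2,10) ∈ E(G2) ✓
  (2,4) → (φ(2),φ(4)) = (4,8) ∈ E(G2) ✓
  (2,8) → (φ(2),φ(8)) = (3,8) ∈ E(G2) ✓
  (2,10) → (φ(2),φ(10)) = (8,11) ∈ E(G2) ✓
  (3,5) → (φ(3),φ(5)) = (7,9) ∈ E(G2) ✓
  (3,7) → (φ(3),φ(7)) = (5,9) ∈ E(G2) ✓
  (3,8) → (φ(3),φ(8)) = (3,9) ∈ E(G2) ✓
  (3,10) → (φ(3),φ(10)) = (9,11) ∈ E(G2) ✓
  (4,5) → (φ(4),φ(5)) = (4,7) ∈ E(G2) ✓
  (4,7) → (φ(4),φ(7)) = (4,5) ∈ E(G2) ✓
  (4,8) → (φ(4),φ(8)) = (3,4) ∈ E(G2) ✓
  (4,9) → (φ(4),φ(9)) = (1,4) ∈ E(G2) ✓
  (5,7) → (φ(5),φ(7)) = (5,7) ∈ E(G2) ✓
  (5,9) → (φ(5),φ(9)) = (1,7) ∈ E(G2) ✓
  (5,10) → (φ(5),φ(10)) = (7,11) ∈ E(G2) ✓
  (6,8) → (φ(6),φ(8)) = (3,6) ∈ E(G2) ✓
  (6,9) → (φ(6),φ(9)) = (1,6) ∈ E(G2) ✓
  (6,10) → (φ(6),φ(10)) = (6,11) ∈ E(G2) ✓
  (6,11) → (φ(6),φ(11)) = (2,6) ∈ E(G2) ✓
  (7,11) → (φ(7),φ(11)) = (2,5) ∈ E(G2) ✓
  (8,10) → (φ(8),φ(10)) = (3,11) ∈ E(G2) ✓
  (10,11) → (φ(10),φ(11)) = (2,11) ∈ E(G2) ✓
All 31 edges of G1 map to edges of G2, and |E(G1)| = |E(G2)| = 31, so φ is a bijection on edges as well as vertices. Hence G1 ≅ G2.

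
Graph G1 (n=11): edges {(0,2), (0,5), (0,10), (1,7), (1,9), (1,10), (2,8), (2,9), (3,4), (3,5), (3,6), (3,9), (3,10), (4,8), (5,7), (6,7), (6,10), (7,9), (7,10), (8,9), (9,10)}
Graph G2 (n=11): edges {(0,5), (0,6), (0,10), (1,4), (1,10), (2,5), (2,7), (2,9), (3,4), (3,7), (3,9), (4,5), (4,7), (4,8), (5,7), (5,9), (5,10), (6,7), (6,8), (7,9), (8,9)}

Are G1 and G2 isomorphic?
Yes, isomorphic

The graphs are isomorphic.
One valid mapping φ: V(G1) → V(G2): 0→6, 1→2, 2→0, 3→4, 4→1, 5→8, 6→3, 7→9, 8→10, 9→5, 10→7

Verify φ preserves adjacency — for each edge of G1, its image is an edge of G2:
  (0,2) → (φ(0),φ(2)) = (0,6) ∈ E(G2) ✓
  (0,5) → (φ(0),φ(5)) = (6,8) ∈ E(G2) ✓
  (0,10) → (φ(0),φ(10)) = (6,7) ∈ E(G2) ✓
  (1,7) → (φ(1),φ(7)) = (2,9) ∈ E(G2) ✓
  (1,9) → (φ(1),φ(9)) = (2,5) ∈ E(G2) ✓
  (1,10) → (φ(1),φ(10)) = (2,7) ∈ E(G2) ✓
  (2,8) → (φ(2),φ(8)) = (0,10) ∈ E(G2) ✓
  (2,9) → (φ(2),φ(9)) = (0,5) ∈ E(G2) ✓
  (3,4) → (φ(3),φ(4)) = (1,4) ∈ E(G2) ✓
  (3,5) → (φ(3),φ(5)) = (4,8) ∈ E(G2) ✓
  (3,6) → (φ(3),φ(6)) = (3,4) ∈ E(G2) ✓
  (3,9) → (φ(3),φ(9)) = (4,5) ∈ E(G2) ✓
  (3,10) → (φ(3),φ(10)) = (4,7) ∈ E(G2) ✓
  (4,8) → (φ(4),φ(8)) = (1,10) ∈ E(G2) ✓
  (5,7) → (φ(5),φ(7)) = (8,9) ∈ E(G2) ✓
  (6,7) → (φ(6),φ(7)) = (3,9) ∈ E(G2) ✓
  (6,10) → (φ(6),φ(10)) = (3,7) ∈ E(G2) ✓
  (7,9) → (φ(7),φ(9)) = (5,9) ∈ E(G2) ✓
  (7,10) → (φ(7),φ(10)) = (7,9) ∈ E(G2) ✓
  (8,9) → (φ(8),φ(9)) = (5,10) ∈ E(G2) ✓
  (9,10) → (φ(9),φ(10)) = (5,7) ∈ E(G2) ✓
All 21 edges of G1 map to edges of G2, and |E(G1)| = |E(G2)| = 21, so φ is a bijection on edges as well as vertices. Hence G1 ≅ G2.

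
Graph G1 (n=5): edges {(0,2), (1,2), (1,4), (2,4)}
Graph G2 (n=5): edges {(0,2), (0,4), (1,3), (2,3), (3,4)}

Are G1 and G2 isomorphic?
No, not isomorphic

The graphs are NOT isomorphic.

Counting triangles (3-cliques): G1 has 1, G2 has 0.
Triangle count is an isomorphism invariant, so differing triangle counts rule out isomorphism.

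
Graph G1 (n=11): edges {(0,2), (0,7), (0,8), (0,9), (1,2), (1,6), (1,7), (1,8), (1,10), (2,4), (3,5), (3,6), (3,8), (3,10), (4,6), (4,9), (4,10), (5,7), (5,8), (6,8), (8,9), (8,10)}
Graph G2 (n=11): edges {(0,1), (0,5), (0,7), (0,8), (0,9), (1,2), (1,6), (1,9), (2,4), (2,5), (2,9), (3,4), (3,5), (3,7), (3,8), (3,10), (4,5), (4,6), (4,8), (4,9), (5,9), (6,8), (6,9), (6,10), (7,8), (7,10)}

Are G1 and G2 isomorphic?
No, not isomorphic

The graphs are NOT isomorphic.

Counting triangles (3-cliques): G1 has 6, G2 has 15.
Triangle count is an isomorphism invariant, so differing triangle counts rule out isomorphism.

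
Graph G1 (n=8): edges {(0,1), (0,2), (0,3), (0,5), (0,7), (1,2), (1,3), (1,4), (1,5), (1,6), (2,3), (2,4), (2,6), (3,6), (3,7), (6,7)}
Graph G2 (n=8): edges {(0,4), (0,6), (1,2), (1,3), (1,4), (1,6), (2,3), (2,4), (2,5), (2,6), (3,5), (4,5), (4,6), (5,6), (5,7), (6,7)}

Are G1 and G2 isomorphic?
Yes, isomorphic

The graphs are isomorphic.
One valid mapping φ: V(G1) → V(G2): 0→5, 1→6, 2→4, 3→2, 4→0, 5→7, 6→1, 7→3

Verify φ preserves adjacency — for each edge of G1, its image is an edge of G2:
  (0,1) → (φ(0),φ(1)) = (5,6) ∈ E(G2) ✓
  (0,2) → (φ(0),φ(2)) = (4,5) ∈ E(G2) ✓
  (0,3) → (φ(0),φ(3)) = (2,5) ∈ E(G2) ✓
  (0,5) → (φ(0),φ(5)) = (5,7) ∈ E(G2) ✓
  (0,7) → (φ(0),φ(7)) = (3,5) ∈ E(G2) ✓
  (1,2) → (φ(1),φ(2)) = (4,6) ∈ E(G2) ✓
  (1,3) → (φ(1),φ(3)) = (2,6) ∈ E(G2) ✓
  (1,4) → (φ(1),φ(4)) = (0,6) ∈ E(G2) ✓
  (1,5) → (φ(1),φ(5)) = (6,7) ∈ E(G2) ✓
  (1,6) → (φ(1),φ(6)) = (1,6) ∈ E(G2) ✓
  (2,3) → (φ(2),φ(3)) = (2,4) ∈ E(G2) ✓
  (2,4) → (φ(2),φ(4)) = (0,4) ∈ E(G2) ✓
  (2,6) → (φ(2),φ(6)) = (1,4) ∈ E(G2) ✓
  (3,6) → (φ(3),φ(6)) = (1,2) ∈ E(G2) ✓
  (3,7) → (φ(3),φ(7)) = (2,3) ∈ E(G2) ✓
  (6,7) → (φ(6),φ(7)) = (1,3) ∈ E(G2) ✓
All 16 edges of G1 map to edges of G2, and |E(G1)| = |E(G2)| = 16, so φ is a bijection on edges as well as vertices. Hence G1 ≅ G2.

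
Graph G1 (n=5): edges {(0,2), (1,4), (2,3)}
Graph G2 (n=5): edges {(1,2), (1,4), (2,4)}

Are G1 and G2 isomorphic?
No, not isomorphic

The graphs are NOT isomorphic.

Counting triangles (3-cliques): G1 has 0, G2 has 1.
Triangle count is an isomorphism invariant, so differing triangle counts rule out isomorphism.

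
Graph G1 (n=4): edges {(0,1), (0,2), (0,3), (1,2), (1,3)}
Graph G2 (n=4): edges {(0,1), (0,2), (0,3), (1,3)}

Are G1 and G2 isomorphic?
No, not isomorphic

The graphs are NOT isomorphic.

Counting edges: G1 has 5 edge(s); G2 has 4 edge(s).
Edge count is an isomorphism invariant (a bijection on vertices induces a bijection on edges), so differing edge counts rule out isomorphism.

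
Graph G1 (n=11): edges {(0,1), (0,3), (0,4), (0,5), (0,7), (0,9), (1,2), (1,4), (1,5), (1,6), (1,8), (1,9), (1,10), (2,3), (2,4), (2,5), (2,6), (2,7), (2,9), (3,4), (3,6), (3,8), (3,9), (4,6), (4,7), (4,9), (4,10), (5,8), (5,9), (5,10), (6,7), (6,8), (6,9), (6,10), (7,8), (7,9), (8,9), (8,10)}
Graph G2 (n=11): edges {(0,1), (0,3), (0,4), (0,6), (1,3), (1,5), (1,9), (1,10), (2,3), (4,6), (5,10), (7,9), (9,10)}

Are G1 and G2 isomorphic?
No, not isomorphic

The graphs are NOT isomorphic.

Connected components of G1: 1 component(s) with vertex sets [[0, 1, 2, 3, 4, 5, 6, 7, 8, 9, 10]], sizes [11].
Connected components of G2: 2 component(s) with vertex sets [[8], [0, 1, 2, 3, 4, 5, 6, 7, 9, 10]], sizes [1, 10].
The number of connected components (and the multiset of component sizes) is an isomorphism invariant — an isomorphism maps each component of G1 bijectively onto a component of G2. Since G1 has 1 component(s) and G2 has 2, they cannot be isomorphic.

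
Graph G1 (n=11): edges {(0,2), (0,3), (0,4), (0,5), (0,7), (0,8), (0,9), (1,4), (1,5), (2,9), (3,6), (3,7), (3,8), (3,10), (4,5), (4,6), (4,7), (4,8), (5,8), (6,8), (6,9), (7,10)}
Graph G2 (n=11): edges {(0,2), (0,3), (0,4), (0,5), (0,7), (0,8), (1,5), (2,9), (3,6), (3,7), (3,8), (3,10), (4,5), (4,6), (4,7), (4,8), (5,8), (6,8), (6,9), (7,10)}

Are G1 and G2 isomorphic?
No, not isomorphic

The graphs are NOT isomorphic.

Counting edges: G1 has 22 edge(s); G2 has 20 edge(s).
Edge count is an isomorphism invariant (a bijection on vertices induces a bijection on edges), so differing edge counts rule out isomorphism.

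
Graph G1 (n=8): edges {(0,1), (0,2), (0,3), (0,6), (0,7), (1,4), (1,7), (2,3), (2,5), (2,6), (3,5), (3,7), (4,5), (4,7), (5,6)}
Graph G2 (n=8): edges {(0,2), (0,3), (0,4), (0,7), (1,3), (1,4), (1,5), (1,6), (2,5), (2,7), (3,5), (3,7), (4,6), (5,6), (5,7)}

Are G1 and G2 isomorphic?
Yes, isomorphic

The graphs are isomorphic.
One valid mapping φ: V(G1) → V(G2): 0→5, 1→6, 2→7, 3→3, 4→4, 5→0, 6→2, 7→1

Verify φ preserves adjacency — for each edge of G1, its image is an edge of G2:
  (0,1) → (φ(0),φ(1)) = (5,6) ∈ E(G2) ✓
  (0,2) → (φ(0),φ(2)) = (5,7) ∈ E(G2) ✓
  (0,3) → (φ(0),φ(3)) = (3,5) ∈ E(G2) ✓
  (0,6) → (φ(0),φ(6)) = (2,5) ∈ E(G2) ✓
  (0,7) → (φ(0),φ(7)) = (1,5) ∈ E(G2) ✓
  (1,4) → (φ(1),φ(4)) = (4,6) ∈ E(G2) ✓
  (1,7) → (φ(1),φ(7)) = (1,6) ∈ E(G2) ✓
  (2,3) → (φ(2),φ(3)) = (3,7) ∈ E(G2) ✓
  (2,5) → (φ(2),φ(5)) = (0,7) ∈ E(G2) ✓
  (2,6) → (φ(2),φ(6)) = (2,7) ∈ E(G2) ✓
  (3,5) → (φ(3),φ(5)) = (0,3) ∈ E(G2) ✓
  (3,7) → (φ(3),φ(7)) = (1,3) ∈ E(G2) ✓
  (4,5) → (φ(4),φ(5)) = (0,4) ∈ E(G2) ✓
  (4,7) → (φ(4),φ(7)) = (1,4) ∈ E(G2) ✓
  (5,6) → (φ(5),φ(6)) = (0,2) ∈ E(G2) ✓
All 15 edges of G1 map to edges of G2, and |E(G1)| = |E(G2)| = 15, so φ is a bijection on edges as well as vertices. Hence G1 ≅ G2.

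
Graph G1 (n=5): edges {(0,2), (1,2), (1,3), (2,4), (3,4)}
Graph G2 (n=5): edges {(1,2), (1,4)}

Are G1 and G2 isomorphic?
No, not isomorphic

The graphs are NOT isomorphic.

Connected components of G1: 1 component(s) with vertex sets [[0, 1, 2, 3, 4]], sizes [5].
Connected components of G2: 3 component(s) with vertex sets [[0], [3], [1, 2, 4]], sizes [1, 1, 3].
The number of connected components (and the multiset of component sizes) is an isomorphism invariant — an isomorphism maps each component of G1 bijectively onto a component of G2. Since G1 has 1 component(s) and G2 has 3, they cannot be isomorphic.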